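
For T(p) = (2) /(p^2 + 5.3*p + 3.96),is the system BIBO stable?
Denominator: p^2 + 5.3*p + 3.96 = (p + 4.4)(p + 0.9). Poles: -0.9, -4.4. All Re(p)<0: Yes (stable)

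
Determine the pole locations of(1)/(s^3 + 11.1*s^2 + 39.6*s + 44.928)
Set denominator = 0: s^3 + 11.1*s^2 + 39.6*s + 44.928 = (s + 3.9)(s + 4.8)(s + 2.4) = 0 → Poles: -2.4, -3.9, -4.8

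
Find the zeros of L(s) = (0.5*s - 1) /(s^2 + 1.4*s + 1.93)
Set numerator = 0: 0.5*s - 1 = 0 → Zeros: 2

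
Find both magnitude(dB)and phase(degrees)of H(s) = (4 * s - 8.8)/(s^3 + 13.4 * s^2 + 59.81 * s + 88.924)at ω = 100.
Substitute s = j*100: H(j100) = -0.000394062 - 6.19398e-05j.
|H| = 20*log₁₀(sqrt(Re²+Im²)) = -67.98 dB.
∠H = atan2(Im, Re) = -171.07°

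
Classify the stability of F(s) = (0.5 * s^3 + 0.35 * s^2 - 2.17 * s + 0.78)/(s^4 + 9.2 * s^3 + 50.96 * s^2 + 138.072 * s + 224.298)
Denominator: s^4 + 9.2*s^3 + 50.96*s^2 + 138.072*s + 224.298 = (s^2 + 5*s + 14.66)(s^2 + 4.2*s + 15.3). Poles: -2.1 + 3.3j, -2.1 - 3.3j, -2.5 + 2.9j, -2.5 - 2.9j. Stable (all poles in LHP)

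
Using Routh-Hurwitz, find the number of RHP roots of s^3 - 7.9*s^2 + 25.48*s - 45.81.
Routh array:
s^3: [1, 25.48]; s^2: [-7.9, -45.81]; s^1: [19.6813]; s^0: [-45.81]
First column: [1, -7.9, 19.6813, -45.81]. Sign changes = RHP roots = 3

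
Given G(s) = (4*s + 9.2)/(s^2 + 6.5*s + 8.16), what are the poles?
Set denominator = 0: s^2 + 6.5*s + 8.16 = (s + 1.7)(s + 4.8) = 0 → Poles: -1.7, -4.8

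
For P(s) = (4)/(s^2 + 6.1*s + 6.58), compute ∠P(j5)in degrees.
Substitute s = j*5: P(j5) = -0.0580365 - 0.0960973j.
∠P(j5) = atan2(Im, Re) = atan2(-0.0960973, -0.0580365) = -121.13°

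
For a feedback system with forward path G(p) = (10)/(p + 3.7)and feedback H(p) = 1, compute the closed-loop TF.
Closed-loop T = G/(1+GH).
Numerator: G_num * H_den = 10.
Denominator: G_den * H_den + G_num * H_num = (p + 3.7) + (10) = p + 13.7.
T(p) = (10)/(p + 13.7)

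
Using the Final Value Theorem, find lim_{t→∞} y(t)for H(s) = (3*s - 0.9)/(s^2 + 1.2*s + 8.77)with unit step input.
FVT: lim_{t→∞} y(t) = lim_{s→0} s*Y(s) where Y(s) = H(s)/s.
= lim_{s→0} H(s) = H(0) = num(0)/den(0) = -0.9/8.77 = -0.1026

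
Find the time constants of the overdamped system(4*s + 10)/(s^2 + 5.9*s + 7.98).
Overdamped: real poles at -3.8, -2.1. τ = -1/pole → τ₁ = 0.2632, τ₂ = 0.4762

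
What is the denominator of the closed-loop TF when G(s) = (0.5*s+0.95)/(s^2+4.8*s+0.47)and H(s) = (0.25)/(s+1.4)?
Characteristic poly = G_den * H_den + G_num * H_num = (s^3 + 6.2*s^2 + 7.19*s + 0.658) + (0.125*s + 0.2375) = s^3 + 6.2*s^2 + 7.315*s + 0.8955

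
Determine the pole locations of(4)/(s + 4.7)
Set denominator = 0: s + 4.7 = 0 → Poles: -4.7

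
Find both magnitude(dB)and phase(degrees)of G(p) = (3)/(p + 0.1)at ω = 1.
Substitute p = j*1: G(j1) = 0.29703 - 2.9703j.
|G| = 20*log₁₀(sqrt(Re²+Im²)) = 9.50 dB.
∠G = atan2(Im, Re) = -84.29°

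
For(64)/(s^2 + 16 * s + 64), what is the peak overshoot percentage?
Standard form: ωn²/(s²+2ζωn·s+ωn²) → ωn = 8, ζ = 1.
ζ ≥ 1, so the response is non-oscillatory: peak overshoot = 0%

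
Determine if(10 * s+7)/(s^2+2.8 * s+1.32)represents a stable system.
Denominator: s^2 + 2.8*s + 1.32 = (s + 2.2)(s + 0.6). Poles: -0.6, -2.2. All Re(p)<0: Yes (stable)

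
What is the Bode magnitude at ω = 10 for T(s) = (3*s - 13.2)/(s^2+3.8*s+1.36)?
Substitute s = j*10: T(j10) = 0.21855 - 0.219942j.
|T(j10)| = sqrt(Re² + Im²) = 0.3101.
20*log₁₀(0.3101) = -10.17 dB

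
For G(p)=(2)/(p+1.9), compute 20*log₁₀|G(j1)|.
Substitute p = j*1: G(j1) = 0.824295 - 0.433839j.
|G(j1)| = sqrt(Re² + Im²) = 0.9315.
20*log₁₀(0.9315) = -0.62 dB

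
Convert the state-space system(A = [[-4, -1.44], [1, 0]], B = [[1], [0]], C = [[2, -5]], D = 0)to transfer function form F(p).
F(p) = C(pI - A)⁻¹B + D.
Characteristic polynomial det(pI - A) = p^2 + 4*p + 1.44.
Numerator from C·adj(pI-A)·B + D·det(pI-A) = 2*p - 5.
F(p) = (2*p - 5)/(p^2 + 4*p + 1.44)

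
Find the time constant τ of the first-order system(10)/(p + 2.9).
First-order system: τ = -1/pole. Pole = -2.9. τ = -1/(-2.9) = 0.3448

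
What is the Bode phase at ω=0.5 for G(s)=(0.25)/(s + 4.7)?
Substitute s = j*0.5: G(j0.5) = 0.0525962 - 0.00559534j.
∠G(j0.5) = atan2(Im, Re) = atan2(-0.00559534, 0.0525962) = -6.07°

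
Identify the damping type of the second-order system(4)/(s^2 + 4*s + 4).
Standard form: ωn²/(s²+2ζωn·s+ωn²) gives ωn=2, ζ=1.
Critically damped (ζ = 1)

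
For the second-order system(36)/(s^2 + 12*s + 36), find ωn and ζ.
Standard form: ωn²/(s²+2ζωn·s+ωn²).
const=36=ωn² → ωn=6, s coeff=12=2ζωn → ζ=1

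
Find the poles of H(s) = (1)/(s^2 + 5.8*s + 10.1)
Set denominator = 0: s^2 + 5.8*s + 10.1 = 0 → Poles: -2.9 + 1.3j, -2.9 - 1.3j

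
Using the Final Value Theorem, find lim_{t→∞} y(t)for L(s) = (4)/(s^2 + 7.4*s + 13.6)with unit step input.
FVT: lim_{t→∞} y(t) = lim_{s→0} s*Y(s) where Y(s) = L(s)/s.
= lim_{s→0} L(s) = L(0) = num(0)/den(0) = 4/13.6 = 0.2941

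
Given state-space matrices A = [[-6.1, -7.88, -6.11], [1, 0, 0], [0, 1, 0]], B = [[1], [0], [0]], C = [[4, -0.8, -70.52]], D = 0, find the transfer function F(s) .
F(s) = C(sI - A)⁻¹B + D.
Characteristic polynomial det(sI - A) = s^3 + 6.1*s^2 + 7.88*s + 6.11.
Numerator from C·adj(sI-A)·B + D·det(sI-A) = 4*s^2 - 0.8*s - 70.52.
F(s) = (4*s^2 - 0.8*s - 70.52)/(s^3 + 6.1*s^2 + 7.88*s + 6.11)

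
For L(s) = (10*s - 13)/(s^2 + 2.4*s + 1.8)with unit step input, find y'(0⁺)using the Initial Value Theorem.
IVT: y'(0⁺) = lim_{s→∞} s²·Y(s) = lim_{s→∞} s·L(s).
deg(num) = 1, deg(den) = 2, relative degree = 1, so s·L(s) → (leading num)/(leading den) = 10/1 = 10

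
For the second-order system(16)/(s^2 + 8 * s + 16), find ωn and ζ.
Standard form: ωn²/(s²+2ζωn·s+ωn²).
const=16=ωn² → ωn=4, s coeff=8=2ζωn → ζ=1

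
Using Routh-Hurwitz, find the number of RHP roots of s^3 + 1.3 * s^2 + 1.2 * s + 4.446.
Routh array:
s^3: [1, 1.2]; s^2: [1.3, 4.446]; s^1: [-2.22]; s^0: [4.446]
First column: [1, 1.3, -2.22, 4.446]. Sign changes = RHP roots = 2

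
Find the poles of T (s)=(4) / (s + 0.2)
Set denominator = 0: s + 0.2 = 0 → Poles: -0.2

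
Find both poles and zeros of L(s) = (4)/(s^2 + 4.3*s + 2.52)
Set denominator = 0: s^2 + 4.3*s + 2.52 = (s + 3.6)(s + 0.7) = 0 → Poles: -0.7, -3.6
Numerator is a nonzero constant (4) → Zeros: none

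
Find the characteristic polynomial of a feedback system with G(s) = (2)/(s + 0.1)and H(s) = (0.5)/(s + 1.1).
Characteristic poly = G_den * H_den + G_num * H_num = (s^2 + 1.2*s + 0.11) + (1) = s^2 + 1.2*s + 1.11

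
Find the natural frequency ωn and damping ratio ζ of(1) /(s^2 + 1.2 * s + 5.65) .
Underdamped: complex pole -0.6 + 2.3j. ωn = |pole| = 2.377, ζ = -Re(pole)/ωn = 0.2524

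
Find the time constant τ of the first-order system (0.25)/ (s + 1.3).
First-order system: τ = -1/pole. Pole = -1.3. τ = -1/(-1.3) = 0.7692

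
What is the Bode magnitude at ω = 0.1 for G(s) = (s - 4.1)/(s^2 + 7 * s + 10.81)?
Substitute s = j*0.1: G(j0.1) = -0.377444 + 0.0337232j.
|G(j0.1)| = sqrt(Re² + Im²) = 0.3789.
20*log₁₀(0.3789) = -8.43 dB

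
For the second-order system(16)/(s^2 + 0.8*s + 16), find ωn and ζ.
Standard form: ωn²/(s²+2ζωn·s+ωn²).
const=16=ωn² → ωn=4, s coeff=0.8=2ζωn → ζ=0.1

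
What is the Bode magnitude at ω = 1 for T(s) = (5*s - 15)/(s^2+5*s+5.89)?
Substitute s = j*1: T(j1) = -0.988508 + 2.03324j.
|T(j1)| = sqrt(Re² + Im²) = 2.261.
20*log₁₀(2.261) = 7.09 dB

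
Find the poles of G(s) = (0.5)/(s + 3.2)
Set denominator = 0: s + 3.2 = 0 → Poles: -3.2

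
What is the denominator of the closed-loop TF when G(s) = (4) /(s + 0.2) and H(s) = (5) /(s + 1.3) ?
Characteristic poly = G_den * H_den + G_num * H_num = (s^2 + 1.5*s + 0.26) + (20) = s^2 + 1.5*s + 20.26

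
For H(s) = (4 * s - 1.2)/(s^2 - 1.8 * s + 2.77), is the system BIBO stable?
Denominator: s^2 - 1.8*s + 2.77. Poles: 0.9 + 1.4j, 0.9 - 1.4j. All Re(p)<0: No (unstable)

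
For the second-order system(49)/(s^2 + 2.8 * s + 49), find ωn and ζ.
Standard form: ωn²/(s²+2ζωn·s+ωn²).
const=49=ωn² → ωn=7, s coeff=2.8=2ζωn → ζ=0.2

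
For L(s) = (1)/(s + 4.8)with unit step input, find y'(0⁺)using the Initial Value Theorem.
IVT: y'(0⁺) = lim_{s→∞} s²·Y(s) = lim_{s→∞} s·L(s).
deg(num) = 0, deg(den) = 1, relative degree = 1, so s·L(s) → (leading num)/(leading den) = 1/1 = 1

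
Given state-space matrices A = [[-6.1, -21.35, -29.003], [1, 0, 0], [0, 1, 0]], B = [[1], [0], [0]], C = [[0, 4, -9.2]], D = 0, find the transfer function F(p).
F(p) = C(pI - A)⁻¹B + D.
Characteristic polynomial det(pI - A) = p^3 + 6.1*p^2 + 21.35*p + 29.003.
Numerator from C·adj(pI-A)·B + D·det(pI-A) = 4*p - 9.2.
F(p) = (4*p - 9.2)/(p^3 + 6.1*p^2 + 21.35*p + 29.003)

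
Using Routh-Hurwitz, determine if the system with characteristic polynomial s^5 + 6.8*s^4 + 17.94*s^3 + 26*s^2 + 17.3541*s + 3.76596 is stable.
Routh array:
s^5: [1, 17.94, 17.3541]; s^4: [6.8, 26, 3.76596]; s^3: [14.1165, 16.8003]; s^2: [17.9072, 3.76596]; s^1: [13.8315]; s^0: [3.76596]
First column: [1, 6.8, 14.1165, 17.9072, 13.8315, 3.76596]. Sign changes = 0.
Yes, stable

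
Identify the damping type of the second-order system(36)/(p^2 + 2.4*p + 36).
Standard form: ωn²/(p²+2ζωn·p+ωn²) gives ωn=6, ζ=0.2.
Underdamped (ζ = 0.2 < 1)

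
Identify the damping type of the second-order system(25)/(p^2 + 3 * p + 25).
Standard form: ωn²/(p²+2ζωn·p+ωn²) gives ωn=5, ζ=0.3.
Underdamped (ζ = 0.3 < 1)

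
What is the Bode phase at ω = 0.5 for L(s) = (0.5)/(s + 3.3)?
Substitute s = j*0.5: L(j0.5) = 0.148115 - 0.0224417j.
∠L(j0.5) = atan2(Im, Re) = atan2(-0.0224417, 0.148115) = -8.62°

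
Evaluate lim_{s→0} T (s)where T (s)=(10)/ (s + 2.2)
DC gain = T(0) = num(0)/den(0) = 10/2.2 = 4.545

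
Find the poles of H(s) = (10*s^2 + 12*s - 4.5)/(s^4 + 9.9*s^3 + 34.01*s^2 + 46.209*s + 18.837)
Set denominator = 0: s^4 + 9.9*s^3 + 34.01*s^2 + 46.209*s + 18.837 = (s + 2.3)(s + 3)(s + 0.7)(s + 3.9) = 0 → Poles: -0.7, -2.3, -3, -3.9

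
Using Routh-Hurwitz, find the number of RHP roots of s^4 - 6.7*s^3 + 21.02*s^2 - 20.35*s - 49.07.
Routh array:
s^4: [1, 21.02, -49.07]; s^3: [-6.7, -20.35]; s^2: [17.9827, -49.07]; s^1: [-38.6325]; s^0: [-49.07]
First column: [1, -6.7, 17.9827, -38.6325, -49.07]. Sign changes = RHP roots = 3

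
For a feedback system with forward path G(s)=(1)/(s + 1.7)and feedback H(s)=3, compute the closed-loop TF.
Closed-loop T = G/(1+GH).
Numerator: G_num * H_den = 1.
Denominator: G_den * H_den + G_num * H_num = (s + 1.7) + (3) = s + 4.7.
T(s) = (1)/(s + 4.7)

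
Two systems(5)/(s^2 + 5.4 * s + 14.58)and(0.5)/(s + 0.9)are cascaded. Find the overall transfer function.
Series: H = H₁ · H₂ = (n₁·n₂)/(d₁·d₂).
Num: n₁·n₂ = 2.5. Den: d₁·d₂ = s^3 + 6.3*s^2 + 19.44*s + 13.122.
H(s) = (2.5)/(s^3 + 6.3*s^2 + 19.44*s + 13.122)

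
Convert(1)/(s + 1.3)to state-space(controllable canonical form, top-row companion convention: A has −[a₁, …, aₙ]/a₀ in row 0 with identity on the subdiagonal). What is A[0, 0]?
Reachable canonical form for den = s + 1.3: top row of A = -[a₁,a₂,...,aₙ]/a₀, ones on the subdiagonal, zeros elsewhere.
A = [[-1.3]].
A[0,0] = -1.3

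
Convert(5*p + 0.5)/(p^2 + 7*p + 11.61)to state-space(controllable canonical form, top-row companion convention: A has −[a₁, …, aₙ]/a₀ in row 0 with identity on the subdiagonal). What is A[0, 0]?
Reachable canonical form for den = p^2 + 7*p + 11.61: top row of A = -[a₁,a₂,...,aₙ]/a₀, ones on the subdiagonal, zeros elsewhere.
A = [[-7, -11.61], [1, 0]].
A[0,0] = -7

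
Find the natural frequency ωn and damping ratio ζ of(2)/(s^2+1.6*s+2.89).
Underdamped: complex pole -0.8 + 1.5j. ωn = |pole| = 1.7, ζ = -Re(pole)/ωn = 0.4706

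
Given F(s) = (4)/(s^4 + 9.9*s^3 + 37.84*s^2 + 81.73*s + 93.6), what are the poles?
Set denominator = 0: s^4 + 9.9*s^3 + 37.84*s^2 + 81.73*s + 93.6 = (s + 3.2)(s + 4.5)(s^2 + 2.2*s + 6.5) = 0 → Poles: -1.1 + 2.3j, -1.1 - 2.3j, -3.2, -4.5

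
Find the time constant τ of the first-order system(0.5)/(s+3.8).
First-order system: τ = -1/pole. Pole = -3.8. τ = -1/(-3.8) = 0.2632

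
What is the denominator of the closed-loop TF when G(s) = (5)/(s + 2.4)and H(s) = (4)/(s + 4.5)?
Characteristic poly = G_den * H_den + G_num * H_num = (s^2 + 6.9*s + 10.8) + (20) = s^2 + 6.9*s + 30.8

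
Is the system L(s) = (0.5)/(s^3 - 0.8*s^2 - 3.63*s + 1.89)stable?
Denominator: s^3 - 0.8*s^2 - 3.63*s + 1.89 = (s - 2.1)(s + 1.8)(s - 0.5). Poles: -1.8, 0.5, 2.1. All Re(p)<0: No (unstable)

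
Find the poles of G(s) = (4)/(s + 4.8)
Set denominator = 0: s + 4.8 = 0 → Poles: -4.8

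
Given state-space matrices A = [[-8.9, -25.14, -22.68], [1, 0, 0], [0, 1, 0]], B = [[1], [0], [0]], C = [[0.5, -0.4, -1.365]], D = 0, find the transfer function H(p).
H(p) = C(pI - A)⁻¹B + D.
Characteristic polynomial det(pI - A) = p^3 + 8.9*p^2 + 25.14*p + 22.68.
Numerator from C·adj(pI-A)·B + D·det(pI-A) = 0.5*p^2 - 0.4*p - 1.365.
H(p) = (0.5*p^2 - 0.4*p - 1.365)/(p^3 + 8.9*p^2 + 25.14*p + 22.68)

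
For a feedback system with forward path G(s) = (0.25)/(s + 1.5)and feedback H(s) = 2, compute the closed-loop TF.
Closed-loop T = G/(1+GH).
Numerator: G_num * H_den = 0.25.
Denominator: G_den * H_den + G_num * H_num = (s + 1.5) + (0.5) = s + 2.
T(s) = (0.25)/(s + 2)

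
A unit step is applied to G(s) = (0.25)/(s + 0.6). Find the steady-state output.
FVT: lim_{t→∞} y(t) = lim_{s→0} s*Y(s) where Y(s) = G(s)/s.
= lim_{s→0} G(s) = G(0) = num(0)/den(0) = 0.25/0.6 = 0.4167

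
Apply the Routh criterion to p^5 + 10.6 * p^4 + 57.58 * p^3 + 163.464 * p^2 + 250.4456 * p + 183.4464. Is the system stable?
Routh array:
p^5: [1, 57.58, 250.4456]; p^4: [10.6, 163.464, 183.4464]; p^3: [42.1589, 233.139]; p^2: [104.846, 183.4464]; p^1: [159.375]; p^0: [183.4464]
First column: [1, 10.6, 42.1589, 104.846, 159.375, 183.4464]. Sign changes = 0.
Yes, stable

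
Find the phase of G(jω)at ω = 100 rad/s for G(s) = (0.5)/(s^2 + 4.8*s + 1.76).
Substitute s = j*100: G(j100) = -4.98938e-05 - 2.39532e-06j.
∠G(j100) = atan2(Im, Re) = atan2(-2.39532e-06, -4.98938e-05) = -177.25°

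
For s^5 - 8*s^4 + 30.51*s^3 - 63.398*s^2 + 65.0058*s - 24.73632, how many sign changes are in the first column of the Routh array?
Routh array:
s^5: [1, 30.51, 65.0058]; s^4: [-8, -63.398, -24.73632]; s^3: [22.58525, 61.91376]; s^2: [-41.4673, -24.73632]; s^1: [48.4411]; s^0: [-24.73632]
First column: [1, -8, 22.58525, -41.4673, 48.4411, -24.73632]. Sign changes = 5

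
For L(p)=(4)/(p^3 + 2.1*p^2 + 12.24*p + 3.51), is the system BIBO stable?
Denominator: p^3 + 2.1*p^2 + 12.24*p + 3.51 = (p + 0.3)(p^2 + 1.8*p + 11.7). Poles: -0.3, -0.9 + 3.3j, -0.9 - 3.3j. All Re(p)<0: Yes (stable)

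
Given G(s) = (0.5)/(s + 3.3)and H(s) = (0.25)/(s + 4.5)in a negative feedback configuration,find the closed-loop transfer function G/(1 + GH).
Closed-loop T = G/(1+GH).
Numerator: G_num * H_den = 0.5*s + 2.25.
Denominator: G_den * H_den + G_num * H_num = (s^2 + 7.8*s + 14.85) + (0.125) = s^2 + 7.8*s + 14.975.
T(s) = (0.5*s + 2.25)/(s^2 + 7.8*s + 14.975)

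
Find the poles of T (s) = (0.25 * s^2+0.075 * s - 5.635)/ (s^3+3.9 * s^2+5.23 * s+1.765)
Set denominator = 0: s^3 + 3.9*s^2 + 5.23*s + 1.765 = (s + 0.5)(s^2 + 3.4*s + 3.53) = 0 → Poles: -0.5, -1.7 + 0.8j, -1.7 - 0.8j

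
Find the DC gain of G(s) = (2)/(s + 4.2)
DC gain = G(0) = num(0)/den(0) = 2/4.2 = 0.4762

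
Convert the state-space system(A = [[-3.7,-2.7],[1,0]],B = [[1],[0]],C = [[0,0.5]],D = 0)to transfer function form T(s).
T(s) = C(sI - A)⁻¹B + D.
Characteristic polynomial det(sI - A) = s^2 + 3.7*s + 2.7.
Numerator from C·adj(sI-A)·B + D·det(sI-A) = 0.5.
T(s) = (0.5)/(s^2 + 3.7*s + 2.7)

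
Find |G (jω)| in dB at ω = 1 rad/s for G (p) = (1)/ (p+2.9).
Substitute p = j*1: G(j1) = 0.308183 - 0.10627j.
|G(j1)| = sqrt(Re² + Im²) = 0.326.
20*log₁₀(0.326) = -9.74 dB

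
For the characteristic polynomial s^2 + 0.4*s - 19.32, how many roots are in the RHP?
s^2 + 0.4*s - 19.32 = (s - 4.2)(s + 4.6). Poles: -4.6, 4.2. RHP poles (Re>0): 1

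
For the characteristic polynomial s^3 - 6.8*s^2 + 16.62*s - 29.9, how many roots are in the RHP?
s^3 - 6.8*s^2 + 16.62*s - 29.9 = (s - 4.6)(s^2 - 2.2*s + 6.5). Poles: 1.1 + 2.3j, 1.1 - 2.3j, 4.6. RHP poles (Re>0): 3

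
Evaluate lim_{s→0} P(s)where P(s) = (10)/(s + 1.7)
DC gain = P(0) = num(0)/den(0) = 10/1.7 = 5.882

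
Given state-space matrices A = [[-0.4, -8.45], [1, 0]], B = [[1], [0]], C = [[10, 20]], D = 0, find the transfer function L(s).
L(s) = C(sI - A)⁻¹B + D.
Characteristic polynomial det(sI - A) = s^2 + 0.4*s + 8.45.
Numerator from C·adj(sI-A)·B + D·det(sI-A) = 10*s + 20.
L(s) = (10*s + 20)/(s^2 + 0.4*s + 8.45)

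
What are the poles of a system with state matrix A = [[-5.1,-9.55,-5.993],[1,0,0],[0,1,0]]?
Eigenvalues solve det(λI - A) = 0.
Characteristic polynomial: λ^3 + 5.1*λ^2 + 9.55*λ + 5.993 = 0.
Factor: (λ + 1.3)(λ^2 + 3.8*λ + 4.61) = 0.
Roots: -1.3, -1.9 + 1j, -1.9 - 1j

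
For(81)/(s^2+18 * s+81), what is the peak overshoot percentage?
Standard form: ωn²/(s²+2ζωn·s+ωn²) → ωn = 9, ζ = 1.
ζ ≥ 1, so the response is non-oscillatory: peak overshoot = 0%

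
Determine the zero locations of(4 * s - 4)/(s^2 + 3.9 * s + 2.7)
Set numerator = 0: 4*s - 4 = 0 → Zeros: 1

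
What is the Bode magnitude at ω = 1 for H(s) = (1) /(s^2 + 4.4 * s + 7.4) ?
Substitute s = j*1: H(j1) = 0.106101 - 0.0729443j.
|H(j1)| = sqrt(Re² + Im²) = 0.1288.
20*log₁₀(0.1288) = -17.80 dB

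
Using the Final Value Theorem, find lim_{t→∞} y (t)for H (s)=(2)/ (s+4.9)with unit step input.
FVT: lim_{t→∞} y(t) = lim_{s→0} s*Y(s) where Y(s) = H(s)/s.
= lim_{s→0} H(s) = H(0) = num(0)/den(0) = 2/4.9 = 0.4082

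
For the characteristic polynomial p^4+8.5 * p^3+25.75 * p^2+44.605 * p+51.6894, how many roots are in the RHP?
p^4 + 8.5*p^3 + 25.75*p^2 + 44.605*p + 51.6894 = (p + 3.1)(p + 4.2)(p^2 + 1.2*p + 3.97). Poles: -0.6 + 1.9j, -0.6 - 1.9j, -3.1, -4.2. RHP poles (Re>0): 0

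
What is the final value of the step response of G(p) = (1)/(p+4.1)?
FVT: lim_{t→∞} y(t) = lim_{p→0} p*Y(p) where Y(p) = G(p)/p.
= lim_{p→0} G(p) = G(0) = num(0)/den(0) = 1/4.1 = 0.2439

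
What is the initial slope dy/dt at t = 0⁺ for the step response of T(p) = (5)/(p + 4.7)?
IVT: y'(0⁺) = lim_{p→∞} p²·Y(p) = lim_{p→∞} p·T(p).
deg(num) = 0, deg(den) = 1, relative degree = 1, so p·T(p) → (leading num)/(leading den) = 5/1 = 5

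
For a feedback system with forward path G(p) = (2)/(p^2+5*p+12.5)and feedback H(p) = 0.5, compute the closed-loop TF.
Closed-loop T = G/(1+GH).
Numerator: G_num * H_den = 2.
Denominator: G_den * H_den + G_num * H_num = (p^2 + 5*p + 12.5) + (1) = p^2 + 5*p + 13.5.
T(p) = (2)/(p^2 + 5*p + 13.5)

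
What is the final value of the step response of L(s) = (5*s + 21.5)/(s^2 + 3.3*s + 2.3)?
FVT: lim_{t→∞} y(t) = lim_{s→0} s*Y(s) where Y(s) = L(s)/s.
= lim_{s→0} L(s) = L(0) = num(0)/den(0) = 21.5/2.3 = 9.348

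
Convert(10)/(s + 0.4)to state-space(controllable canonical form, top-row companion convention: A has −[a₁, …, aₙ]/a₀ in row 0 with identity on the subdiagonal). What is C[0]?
Reachable canonical form: C = numerator coefficients (right-aligned, zero-padded to length n).
num = 10, C = [[10]].
C[0] = 10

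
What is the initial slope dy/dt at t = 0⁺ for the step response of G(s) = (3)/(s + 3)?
IVT: y'(0⁺) = lim_{s→∞} s²·Y(s) = lim_{s→∞} s·G(s).
deg(num) = 0, deg(den) = 1, relative degree = 1, so s·G(s) → (leading num)/(leading den) = 3/1 = 3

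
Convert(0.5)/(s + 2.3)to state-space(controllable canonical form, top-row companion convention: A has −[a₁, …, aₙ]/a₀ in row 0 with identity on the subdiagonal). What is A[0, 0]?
Reachable canonical form for den = s + 2.3: top row of A = -[a₁,a₂,...,aₙ]/a₀, ones on the subdiagonal, zeros elsewhere.
A = [[-2.3]].
A[0,0] = -2.3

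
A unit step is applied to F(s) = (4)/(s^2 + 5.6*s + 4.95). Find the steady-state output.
FVT: lim_{t→∞} y(t) = lim_{s→0} s*Y(s) where Y(s) = F(s)/s.
= lim_{s→0} F(s) = F(0) = num(0)/den(0) = 4/4.95 = 0.8081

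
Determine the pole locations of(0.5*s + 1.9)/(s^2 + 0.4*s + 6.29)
Set denominator = 0: s^2 + 0.4*s + 6.29 = 0 → Poles: -0.2 + 2.5j, -0.2 - 2.5j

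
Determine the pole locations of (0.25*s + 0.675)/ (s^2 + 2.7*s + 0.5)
Set denominator = 0: s^2 + 2.7*s + 0.5 = (s + 0.2)(s + 2.5) = 0 → Poles: -0.2, -2.5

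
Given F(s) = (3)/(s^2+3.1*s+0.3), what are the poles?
Set denominator = 0: s^2 + 3.1*s + 0.3 = (s + 3)(s + 0.1) = 0 → Poles: -0.1, -3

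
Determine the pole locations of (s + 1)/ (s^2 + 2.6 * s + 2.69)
Set denominator = 0: s^2 + 2.6*s + 2.69 = 0 → Poles: -1.3 + 1j, -1.3 - 1j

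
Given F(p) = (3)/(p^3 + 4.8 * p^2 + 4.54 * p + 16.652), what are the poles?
Set denominator = 0: p^3 + 4.8*p^2 + 4.54*p + 16.652 = (p + 4.6)(p^2 + 0.2*p + 3.62) = 0 → Poles: -0.1 + 1.9j, -0.1 - 1.9j, -4.6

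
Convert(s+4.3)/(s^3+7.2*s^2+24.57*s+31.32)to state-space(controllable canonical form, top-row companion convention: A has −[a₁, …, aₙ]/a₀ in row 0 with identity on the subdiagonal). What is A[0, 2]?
Reachable canonical form for den = s^3 + 7.2*s^2 + 24.57*s + 31.32: top row of A = -[a₁,a₂,...,aₙ]/a₀, ones on the subdiagonal, zeros elsewhere.
A = [[-7.2, -24.57, -31.32], [1, 0, 0], [0, 1, 0]].
A[0,2] = -31.32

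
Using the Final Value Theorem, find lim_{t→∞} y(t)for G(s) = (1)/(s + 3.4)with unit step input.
FVT: lim_{t→∞} y(t) = lim_{s→0} s*Y(s) where Y(s) = G(s)/s.
= lim_{s→0} G(s) = G(0) = num(0)/den(0) = 1/3.4 = 0.2941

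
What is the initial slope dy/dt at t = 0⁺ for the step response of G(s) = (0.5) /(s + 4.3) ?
IVT: y'(0⁺) = lim_{s→∞} s²·Y(s) = lim_{s→∞} s·G(s).
deg(num) = 0, deg(den) = 1, relative degree = 1, so s·G(s) → (leading num)/(leading den) = 0.5/1 = 0.5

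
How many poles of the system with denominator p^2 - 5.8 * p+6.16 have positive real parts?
p^2 - 5.8*p + 6.16 = (p - 4.4)(p - 1.4). Poles: 1.4, 4.4. RHP poles (Re>0): 2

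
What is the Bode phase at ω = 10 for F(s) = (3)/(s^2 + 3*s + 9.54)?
Substitute s = j*10: F(j10) = -0.0298778 - 0.00990861j.
∠F(j10) = atan2(Im, Re) = atan2(-0.00990861, -0.0298778) = -161.65°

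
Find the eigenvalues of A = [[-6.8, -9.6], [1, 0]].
Eigenvalues solve det(λI - A) = 0.
Characteristic polynomial: λ^2 + 6.8*λ + 9.6 = 0.
Factor: (λ + 2)(λ + 4.8) = 0.
Roots: -2, -4.8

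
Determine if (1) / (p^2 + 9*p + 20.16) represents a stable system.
Denominator: p^2 + 9*p + 20.16 = (p + 4.2)(p + 4.8). Poles: -4.2, -4.8. All Re(p)<0: Yes (stable)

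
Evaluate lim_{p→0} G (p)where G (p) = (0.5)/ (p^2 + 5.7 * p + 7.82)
DC gain = G(0) = num(0)/den(0) = 0.5/7.82 = 0.06394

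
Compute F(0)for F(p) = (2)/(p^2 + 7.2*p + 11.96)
DC gain = F(0) = num(0)/den(0) = 2/11.96 = 0.1672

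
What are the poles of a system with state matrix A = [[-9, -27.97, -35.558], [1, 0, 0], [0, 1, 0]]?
Eigenvalues solve det(λI - A) = 0.
Characteristic polynomial: λ^3 + 9*λ^2 + 27.97*λ + 35.558 = 0.
Factor: (λ + 4.6)(λ^2 + 4.4*λ + 7.73) = 0.
Roots: -2.2 + 1.7j, -2.2 - 1.7j, -4.6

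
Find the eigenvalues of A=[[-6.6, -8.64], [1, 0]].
Eigenvalues solve det(λI - A) = 0.
Characteristic polynomial: λ^2 + 6.6*λ + 8.64 = 0.
Factor: (λ + 1.8)(λ + 4.8) = 0.
Roots: -1.8, -4.8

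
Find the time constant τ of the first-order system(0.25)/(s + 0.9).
First-order system: τ = -1/pole. Pole = -0.9. τ = -1/(-0.9) = 1.111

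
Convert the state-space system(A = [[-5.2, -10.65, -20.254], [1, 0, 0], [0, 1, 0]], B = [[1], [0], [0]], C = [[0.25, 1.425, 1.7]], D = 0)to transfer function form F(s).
F(s) = C(sI - A)⁻¹B + D.
Characteristic polynomial det(sI - A) = s^3 + 5.2*s^2 + 10.65*s + 20.254.
Numerator from C·adj(sI-A)·B + D·det(sI-A) = 0.25*s^2 + 1.425*s + 1.7.
F(s) = (0.25*s^2 + 1.425*s + 1.7)/(s^3 + 5.2*s^2 + 10.65*s + 20.254)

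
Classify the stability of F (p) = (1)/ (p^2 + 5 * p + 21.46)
Denominator: p^2 + 5*p + 21.46. Poles: -2.5 + 3.9j, -2.5 - 3.9j. Stable (all poles in LHP)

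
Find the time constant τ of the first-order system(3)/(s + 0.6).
First-order system: τ = -1/pole. Pole = -0.6. τ = -1/(-0.6) = 1.667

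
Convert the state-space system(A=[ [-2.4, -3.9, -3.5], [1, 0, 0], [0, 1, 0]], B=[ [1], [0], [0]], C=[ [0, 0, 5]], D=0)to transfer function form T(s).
T(s) = C(sI - A)⁻¹B + D.
Characteristic polynomial det(sI - A) = s^3 + 2.4*s^2 + 3.9*s + 3.5.
Numerator from C·adj(sI-A)·B + D·det(sI-A) = 5.
T(s) = (5)/(s^3 + 2.4*s^2 + 3.9*s + 3.5)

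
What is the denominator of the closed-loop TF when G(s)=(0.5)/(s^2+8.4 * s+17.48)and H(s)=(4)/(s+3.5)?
Characteristic poly = G_den * H_den + G_num * H_num = (s^3 + 11.9*s^2 + 46.88*s + 61.18) + (2) = s^3 + 11.9*s^2 + 46.88*s + 63.18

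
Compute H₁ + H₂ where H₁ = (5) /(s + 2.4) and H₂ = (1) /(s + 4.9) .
Parallel: H = H₁ + H₂ = (n₁·d₂ + n₂·d₁)/(d₁·d₂).
n₁·d₂ = 5*s + 24.5. n₂·d₁ = s + 2.4. Sum = 6*s + 26.9. d₁·d₂ = s^2 + 7.3*s + 11.76.
H(s) = (6*s + 26.9)/(s^2 + 7.3*s + 11.76)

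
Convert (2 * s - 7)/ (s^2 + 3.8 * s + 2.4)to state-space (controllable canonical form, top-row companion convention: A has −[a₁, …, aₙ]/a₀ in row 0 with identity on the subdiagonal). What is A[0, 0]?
Reachable canonical form for den = s^2 + 3.8*s + 2.4: top row of A = -[a₁,a₂,...,aₙ]/a₀, ones on the subdiagonal, zeros elsewhere.
A = [[-3.8, -2.4], [1, 0]].
A[0,0] = -3.8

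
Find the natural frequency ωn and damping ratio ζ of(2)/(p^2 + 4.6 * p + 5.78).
Underdamped: complex pole -2.3 + 0.7j. ωn = |pole| = 2.404, ζ = -Re(pole)/ωn = 0.9567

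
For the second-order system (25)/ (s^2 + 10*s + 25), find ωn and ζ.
Standard form: ωn²/(s²+2ζωn·s+ωn²).
const=25=ωn² → ωn=5, s coeff=10=2ζωn → ζ=1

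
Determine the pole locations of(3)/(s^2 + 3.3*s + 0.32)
Set denominator = 0: s^2 + 3.3*s + 0.32 = (s + 3.2)(s + 0.1) = 0 → Poles: -0.1, -3.2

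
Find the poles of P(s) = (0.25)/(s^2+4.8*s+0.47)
Set denominator = 0: s^2 + 4.8*s + 0.47 = (s + 4.7)(s + 0.1) = 0 → Poles: -0.1, -4.7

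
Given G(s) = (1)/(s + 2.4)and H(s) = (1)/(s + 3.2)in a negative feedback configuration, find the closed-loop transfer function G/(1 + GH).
Closed-loop T = G/(1+GH).
Numerator: G_num * H_den = s + 3.2.
Denominator: G_den * H_den + G_num * H_num = (s^2 + 5.6*s + 7.68) + (1) = s^2 + 5.6*s + 8.68.
T(s) = (s + 3.2)/(s^2 + 5.6*s + 8.68)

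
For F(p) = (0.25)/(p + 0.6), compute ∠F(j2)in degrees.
Substitute p = j*2: F(j2) = 0.0344037 - 0.114679j.
∠F(j2) = atan2(Im, Re) = atan2(-0.114679, 0.0344037) = -73.30°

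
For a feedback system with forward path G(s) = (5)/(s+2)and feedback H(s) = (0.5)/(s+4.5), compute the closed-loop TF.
Closed-loop T = G/(1+GH).
Numerator: G_num * H_den = 5*s + 22.5.
Denominator: G_den * H_den + G_num * H_num = (s^2 + 6.5*s + 9) + (2.5) = s^2 + 6.5*s + 11.5.
T(s) = (5*s + 22.5)/(s^2 + 6.5*s + 11.5)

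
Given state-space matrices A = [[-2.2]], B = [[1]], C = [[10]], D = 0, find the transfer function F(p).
F(p) = C(pI - A)⁻¹B + D.
Characteristic polynomial det(pI - A) = p + 2.2.
Numerator from C·adj(pI-A)·B + D·det(pI-A) = 10.
F(p) = (10)/(p + 2.2)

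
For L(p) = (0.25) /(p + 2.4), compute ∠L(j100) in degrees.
Substitute p = j*100: L(j100) = 5.99655e-05 - 0.00249856j.
∠L(j100) = atan2(Im, Re) = atan2(-0.00249856, 5.99655e-05) = -88.63°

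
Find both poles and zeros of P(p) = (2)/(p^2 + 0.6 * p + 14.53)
Set denominator = 0: p^2 + 0.6*p + 14.53 = 0 → Poles: -0.3 + 3.8j, -0.3 - 3.8j
Numerator is a nonzero constant (2) → Zeros: none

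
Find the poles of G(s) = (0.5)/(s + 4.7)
Set denominator = 0: s + 4.7 = 0 → Poles: -4.7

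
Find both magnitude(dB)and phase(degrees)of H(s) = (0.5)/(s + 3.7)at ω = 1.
Substitute s = j*1: H(j1) = 0.125936 - 0.0340368j.
|H| = 20*log₁₀(sqrt(Re²+Im²)) = -17.69 dB.
∠H = atan2(Im, Re) = -15.12°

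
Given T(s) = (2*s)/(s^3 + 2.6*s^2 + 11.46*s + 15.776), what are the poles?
Set denominator = 0: s^3 + 2.6*s^2 + 11.46*s + 15.776 = (s + 1.6)(s^2 + s + 9.86) = 0 → Poles: -0.5 + 3.1j, -0.5 - 3.1j, -1.6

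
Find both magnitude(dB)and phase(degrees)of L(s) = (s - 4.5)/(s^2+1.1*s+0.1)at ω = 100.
Substitute s = j*100: L(j100) = 0.000559939 - 0.00999394j.
|L| = 20*log₁₀(sqrt(Re²+Im²)) = -39.99 dB.
∠L = atan2(Im, Re) = -86.79°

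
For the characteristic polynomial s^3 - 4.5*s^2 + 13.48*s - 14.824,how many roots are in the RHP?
s^3 - 4.5*s^2 + 13.48*s - 14.824 = (s - 1.7)(s^2 - 2.8*s + 8.72). Poles: 1.4 + 2.6j, 1.4 - 2.6j, 1.7. RHP poles (Re>0): 3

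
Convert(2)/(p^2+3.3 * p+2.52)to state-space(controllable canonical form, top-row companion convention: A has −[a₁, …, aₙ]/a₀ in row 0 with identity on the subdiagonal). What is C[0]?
Reachable canonical form: C = numerator coefficients (right-aligned, zero-padded to length n).
num = 2, C = [[0, 2]].
C[0] = 0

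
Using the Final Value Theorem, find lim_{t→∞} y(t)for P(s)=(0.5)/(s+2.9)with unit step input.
FVT: lim_{t→∞} y(t) = lim_{s→0} s*Y(s) where Y(s) = P(s)/s.
= lim_{s→0} P(s) = P(0) = num(0)/den(0) = 0.5/2.9 = 0.1724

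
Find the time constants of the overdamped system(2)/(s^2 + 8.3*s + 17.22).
Overdamped: real poles at -4.2, -4.1. τ = -1/pole → τ₁ = 0.2381, τ₂ = 0.2439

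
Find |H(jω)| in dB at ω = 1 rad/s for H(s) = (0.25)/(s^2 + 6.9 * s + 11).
Substitute s = j*1: H(j1) = 0.0169365 - 0.0116862j.
|H(j1)| = sqrt(Re² + Im²) = 0.02058.
20*log₁₀(0.02058) = -33.73 dB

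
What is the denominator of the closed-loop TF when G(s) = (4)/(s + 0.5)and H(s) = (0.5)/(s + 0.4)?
Characteristic poly = G_den * H_den + G_num * H_num = (s^2 + 0.9*s + 0.2) + (2) = s^2 + 0.9*s + 2.2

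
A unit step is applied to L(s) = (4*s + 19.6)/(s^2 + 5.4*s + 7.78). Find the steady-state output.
FVT: lim_{t→∞} y(t) = lim_{s→0} s*Y(s) where Y(s) = L(s)/s.
= lim_{s→0} L(s) = L(0) = num(0)/den(0) = 19.6/7.78 = 2.519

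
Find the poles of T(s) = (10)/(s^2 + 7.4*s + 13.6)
Set denominator = 0: s^2 + 7.4*s + 13.6 = (s + 3.4)(s + 4) = 0 → Poles: -3.4, -4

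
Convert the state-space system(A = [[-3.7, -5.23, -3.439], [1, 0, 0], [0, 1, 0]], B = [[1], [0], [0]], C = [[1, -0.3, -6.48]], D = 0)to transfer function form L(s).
L(s) = C(sI - A)⁻¹B + D.
Characteristic polynomial det(sI - A) = s^3 + 3.7*s^2 + 5.23*s + 3.439.
Numerator from C·adj(sI-A)·B + D·det(sI-A) = s^2 - 0.3*s - 6.48.
L(s) = (s^2 - 0.3*s - 6.48)/(s^3 + 3.7*s^2 + 5.23*s + 3.439)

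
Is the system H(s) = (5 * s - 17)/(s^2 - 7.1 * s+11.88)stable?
Denominator: s^2 - 7.1*s + 11.88 = (s - 2.7)(s - 4.4). Poles: 2.7, 4.4. All Re(p)<0: No (unstable)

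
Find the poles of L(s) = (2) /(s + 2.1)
Set denominator = 0: s + 2.1 = 0 → Poles: -2.1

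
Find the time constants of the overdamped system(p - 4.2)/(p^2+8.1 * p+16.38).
Overdamped: real poles at -4.2, -3.9. τ = -1/pole → τ₁ = 0.2381, τ₂ = 0.2564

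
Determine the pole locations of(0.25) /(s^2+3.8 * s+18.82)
Set denominator = 0: s^2 + 3.8*s + 18.82 = 0 → Poles: -1.9 + 3.9j, -1.9 - 3.9j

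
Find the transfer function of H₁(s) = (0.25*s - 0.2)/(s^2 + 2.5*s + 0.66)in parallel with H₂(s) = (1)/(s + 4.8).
Parallel: H = H₁ + H₂ = (n₁·d₂ + n₂·d₁)/(d₁·d₂).
n₁·d₂ = 0.25*s^2 + s - 0.96. n₂·d₁ = s^2 + 2.5*s + 0.66. Sum = 1.25*s^2 + 3.5*s - 0.3. d₁·d₂ = s^3 + 7.3*s^2 + 12.66*s + 3.168.
H(s) = (1.25*s^2 + 3.5*s - 0.3)/(s^3 + 7.3*s^2 + 12.66*s + 3.168)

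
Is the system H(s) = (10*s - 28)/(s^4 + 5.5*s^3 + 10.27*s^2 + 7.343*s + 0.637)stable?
Denominator: s^4 + 5.5*s^3 + 10.27*s^2 + 7.343*s + 0.637 = (s + 0.1)(s + 2.6)(s^2 + 2.8*s + 2.45). Poles: -0.1, -1.4 + 0.7j, -1.4 - 0.7j, -2.6. All Re(p)<0: Yes (stable)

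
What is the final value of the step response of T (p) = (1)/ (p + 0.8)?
FVT: lim_{t→∞} y(t) = lim_{p→0} p*Y(p) where Y(p) = T(p)/p.
= lim_{p→0} T(p) = T(0) = num(0)/den(0) = 1/0.8 = 1.25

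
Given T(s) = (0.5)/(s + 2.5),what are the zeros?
Numerator is a nonzero constant (0.5) → Zeros: none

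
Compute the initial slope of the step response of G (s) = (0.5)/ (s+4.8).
IVT: y'(0⁺) = lim_{s→∞} s²·Y(s) = lim_{s→∞} s·G(s).
deg(num) = 0, deg(den) = 1, relative degree = 1, so s·G(s) → (leading num)/(leading den) = 0.5/1 = 0.5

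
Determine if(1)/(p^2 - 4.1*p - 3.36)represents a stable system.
Denominator: p^2 - 4.1*p - 3.36 = (p - 4.8)(p + 0.7). Poles: -0.7, 4.8. All Re(p)<0: No (unstable)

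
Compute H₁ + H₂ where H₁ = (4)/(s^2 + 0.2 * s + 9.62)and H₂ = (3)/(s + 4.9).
Parallel: H = H₁ + H₂ = (n₁·d₂ + n₂·d₁)/(d₁·d₂).
n₁·d₂ = 4*s + 19.6. n₂·d₁ = 3*s^2 + 0.6*s + 28.86. Sum = 3*s^2 + 4.6*s + 48.46. d₁·d₂ = s^3 + 5.1*s^2 + 10.6*s + 47.138.
H(s) = (3*s^2 + 4.6*s + 48.46)/(s^3 + 5.1*s^2 + 10.6*s + 47.138)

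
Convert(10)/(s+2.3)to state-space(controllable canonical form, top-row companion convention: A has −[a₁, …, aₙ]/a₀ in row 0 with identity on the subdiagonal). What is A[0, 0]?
Reachable canonical form for den = s + 2.3: top row of A = -[a₁,a₂,...,aₙ]/a₀, ones on the subdiagonal, zeros elsewhere.
A = [[-2.3]].
A[0,0] = -2.3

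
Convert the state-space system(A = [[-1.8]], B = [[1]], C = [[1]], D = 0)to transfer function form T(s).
T(s) = C(sI - A)⁻¹B + D.
Characteristic polynomial det(sI - A) = s + 1.8.
Numerator from C·adj(sI-A)·B + D·det(sI-A) = 1.
T(s) = (1)/(s + 1.8)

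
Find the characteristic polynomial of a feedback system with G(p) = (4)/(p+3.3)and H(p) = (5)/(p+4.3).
Characteristic poly = G_den * H_den + G_num * H_num = (p^2 + 7.6*p + 14.19) + (20) = p^2 + 7.6*p + 34.19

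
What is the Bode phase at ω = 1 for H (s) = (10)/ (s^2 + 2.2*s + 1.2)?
Substitute s = j*1: H(j1) = 0.409836 - 4.5082j.
∠H(j1) = atan2(Im, Re) = atan2(-4.5082, 0.409836) = -84.81°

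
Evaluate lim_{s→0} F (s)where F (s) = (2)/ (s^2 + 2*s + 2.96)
DC gain = F(0) = num(0)/den(0) = 2/2.96 = 0.6757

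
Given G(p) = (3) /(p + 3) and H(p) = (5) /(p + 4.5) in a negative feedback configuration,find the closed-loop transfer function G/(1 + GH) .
Closed-loop T = G/(1+GH).
Numerator: G_num * H_den = 3*p + 13.5.
Denominator: G_den * H_den + G_num * H_num = (p^2 + 7.5*p + 13.5) + (15) = p^2 + 7.5*p + 28.5.
T(p) = (3*p + 13.5)/(p^2 + 7.5*p + 28.5)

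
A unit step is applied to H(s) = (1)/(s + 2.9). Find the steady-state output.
FVT: lim_{t→∞} y(t) = lim_{s→0} s*Y(s) where Y(s) = H(s)/s.
= lim_{s→0} H(s) = H(0) = num(0)/den(0) = 1/2.9 = 0.3448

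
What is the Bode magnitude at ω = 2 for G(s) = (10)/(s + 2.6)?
Substitute s = j*2: G(j2) = 2.41636 - 1.85874j.
|G(j2)| = sqrt(Re² + Im²) = 3.049.
20*log₁₀(3.049) = 9.68 dB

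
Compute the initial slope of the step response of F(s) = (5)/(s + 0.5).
IVT: y'(0⁺) = lim_{s→∞} s²·Y(s) = lim_{s→∞} s·F(s).
deg(num) = 0, deg(den) = 1, relative degree = 1, so s·F(s) → (leading num)/(leading den) = 5/1 = 5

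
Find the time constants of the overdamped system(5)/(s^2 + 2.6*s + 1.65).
Overdamped: real poles at -1.1, -1.5. τ = -1/pole → τ₁ = 0.9091, τ₂ = 0.6667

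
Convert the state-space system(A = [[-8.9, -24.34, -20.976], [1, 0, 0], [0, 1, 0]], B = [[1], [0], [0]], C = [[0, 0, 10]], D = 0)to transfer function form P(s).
P(s) = C(sI - A)⁻¹B + D.
Characteristic polynomial det(sI - A) = s^3 + 8.9*s^2 + 24.34*s + 20.976.
Numerator from C·adj(sI-A)·B + D·det(sI-A) = 10.
P(s) = (10)/(s^3 + 8.9*s^2 + 24.34*s + 20.976)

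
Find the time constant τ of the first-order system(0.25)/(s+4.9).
First-order system: τ = -1/pole. Pole = -4.9. τ = -1/(-4.9) = 0.2041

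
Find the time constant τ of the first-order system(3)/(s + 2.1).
First-order system: τ = -1/pole. Pole = -2.1. τ = -1/(-2.1) = 0.4762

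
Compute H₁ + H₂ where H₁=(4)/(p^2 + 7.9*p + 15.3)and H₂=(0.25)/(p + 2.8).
Parallel: H = H₁ + H₂ = (n₁·d₂ + n₂·d₁)/(d₁·d₂).
n₁·d₂ = 4*p + 11.2. n₂·d₁ = 0.25*p^2 + 1.975*p + 3.825. Sum = 0.25*p^2 + 5.975*p + 15.025. d₁·d₂ = p^3 + 10.7*p^2 + 37.42*p + 42.84.
H(p) = (0.25*p^2 + 5.975*p + 15.025)/(p^3 + 10.7*p^2 + 37.42*p + 42.84)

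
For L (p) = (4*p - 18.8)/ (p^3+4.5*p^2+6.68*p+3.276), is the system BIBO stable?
Denominator: p^3 + 4.5*p^2 + 6.68*p + 3.276 = (p + 1.3)(p + 1.8)(p + 1.4). Poles: -1.3, -1.4, -1.8. All Re(p)<0: Yes (stable)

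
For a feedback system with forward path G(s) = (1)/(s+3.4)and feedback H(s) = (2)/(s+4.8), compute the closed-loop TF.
Closed-loop T = G/(1+GH).
Numerator: G_num * H_den = s + 4.8.
Denominator: G_den * H_den + G_num * H_num = (s^2 + 8.2*s + 16.32) + (2) = s^2 + 8.2*s + 18.32.
T(s) = (s + 4.8)/(s^2 + 8.2*s + 18.32)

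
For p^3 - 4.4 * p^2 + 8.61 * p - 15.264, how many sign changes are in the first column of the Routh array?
Routh array:
p^3: [1, 8.61]; p^2: [-4.4, -15.264]; p^1: [5.14091]; p^0: [-15.264]
First column: [1, -4.4, 5.14091, -15.264]. Sign changes = 3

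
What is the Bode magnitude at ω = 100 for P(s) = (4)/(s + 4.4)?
Substitute s = j*100: P(j100) = 0.0017566 - 0.0399227j.
|P(j100)| = sqrt(Re² + Im²) = 0.03996.
20*log₁₀(0.03996) = -27.97 dB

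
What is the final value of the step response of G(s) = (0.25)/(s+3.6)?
FVT: lim_{t→∞} y(t) = lim_{s→0} s*Y(s) where Y(s) = G(s)/s.
= lim_{s→0} G(s) = G(0) = num(0)/den(0) = 0.25/3.6 = 0.06944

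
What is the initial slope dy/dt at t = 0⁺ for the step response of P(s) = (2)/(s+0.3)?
IVT: y'(0⁺) = lim_{s→∞} s²·Y(s) = lim_{s→∞} s·P(s).
deg(num) = 0, deg(den) = 1, relative degree = 1, so s·P(s) → (leading num)/(leading den) = 2/1 = 2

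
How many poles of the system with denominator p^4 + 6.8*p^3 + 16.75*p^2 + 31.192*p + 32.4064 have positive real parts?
p^4 + 6.8*p^3 + 16.75*p^2 + 31.192*p + 32.4064 = (p + 4.1)(p + 1.9)(p^2 + 0.8*p + 4.16). Poles: -0.4 + 2j, -0.4 - 2j, -1.9, -4.1. RHP poles (Re>0): 0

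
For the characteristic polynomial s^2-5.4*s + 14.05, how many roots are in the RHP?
Poles: 2.7 + 2.6j, 2.7 - 2.6j. RHP poles (Re>0): 2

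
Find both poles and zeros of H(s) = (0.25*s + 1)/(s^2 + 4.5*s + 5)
Set denominator = 0: s^2 + 4.5*s + 5 = (s + 2)(s + 2.5) = 0 → Poles: -2, -2.5
Set numerator = 0: 0.25*s + 1 = 0 → Zeros: -4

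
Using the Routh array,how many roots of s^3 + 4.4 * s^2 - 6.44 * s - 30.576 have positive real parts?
Routh array:
s^3: [1, -6.44]; s^2: [4.4, -30.576]; s^1: [0.509091]; s^0: [-30.576]
First column: [1, 4.4, 0.509091, -30.576]. Sign changes = RHP roots = 1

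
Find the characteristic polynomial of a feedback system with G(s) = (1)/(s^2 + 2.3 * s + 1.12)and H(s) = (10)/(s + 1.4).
Characteristic poly = G_den * H_den + G_num * H_num = (s^3 + 3.7*s^2 + 4.34*s + 1.568) + (10) = s^3 + 3.7*s^2 + 4.34*s + 11.568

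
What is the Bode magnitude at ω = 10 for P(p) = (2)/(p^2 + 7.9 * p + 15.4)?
Substitute p = j*10: P(j10) = -0.0126286 - 0.0117927j.
|P(j10)| = sqrt(Re² + Im²) = 0.01728.
20*log₁₀(0.01728) = -35.25 dB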